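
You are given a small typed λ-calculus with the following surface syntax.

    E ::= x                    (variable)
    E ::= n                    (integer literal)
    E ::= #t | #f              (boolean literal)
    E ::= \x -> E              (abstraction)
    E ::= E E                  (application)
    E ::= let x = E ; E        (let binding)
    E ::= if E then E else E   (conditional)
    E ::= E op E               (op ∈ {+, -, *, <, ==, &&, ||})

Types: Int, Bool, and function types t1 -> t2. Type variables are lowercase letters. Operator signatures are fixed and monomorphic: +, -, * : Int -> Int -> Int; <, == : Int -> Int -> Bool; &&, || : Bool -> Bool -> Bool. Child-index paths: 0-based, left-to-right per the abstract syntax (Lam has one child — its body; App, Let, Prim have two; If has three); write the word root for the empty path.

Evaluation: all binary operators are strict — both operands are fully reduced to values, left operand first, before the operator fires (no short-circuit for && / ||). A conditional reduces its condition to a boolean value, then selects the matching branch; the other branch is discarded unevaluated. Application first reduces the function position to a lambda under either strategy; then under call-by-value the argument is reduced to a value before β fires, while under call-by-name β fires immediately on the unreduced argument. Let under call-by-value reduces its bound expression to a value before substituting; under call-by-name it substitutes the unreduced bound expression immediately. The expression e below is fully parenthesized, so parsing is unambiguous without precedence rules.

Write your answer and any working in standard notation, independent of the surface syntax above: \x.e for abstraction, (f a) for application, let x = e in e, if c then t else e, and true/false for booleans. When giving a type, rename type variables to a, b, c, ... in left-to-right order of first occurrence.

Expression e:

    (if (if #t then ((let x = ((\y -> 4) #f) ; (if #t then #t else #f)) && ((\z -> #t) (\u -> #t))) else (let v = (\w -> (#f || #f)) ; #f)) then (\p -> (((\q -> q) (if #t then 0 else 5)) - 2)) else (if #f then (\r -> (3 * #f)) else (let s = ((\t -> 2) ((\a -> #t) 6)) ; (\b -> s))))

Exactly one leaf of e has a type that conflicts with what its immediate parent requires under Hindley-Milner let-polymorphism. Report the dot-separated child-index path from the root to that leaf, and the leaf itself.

Trace:
  unify Bool ~ Bool
\y._ : a -> Int
  unify a -> Int ~ Bool -> b
  unify a ~ Bool
  unify Int ~ b
_ _ : Int
let x : Int
  unify Bool ~ Bool
  unify Bool ~ Bool
  unify Bool ~ Bool
\z._ : c -> Bool
\u._ : d -> Bool
  unify c -> Bool ~ (d -> Bool) -> e
  unify c ~ d -> Bool
  unify Bool ~ e
_ _ : Bool
  unify Bool ~ Bool
  unify Bool ~ Bool
  unify Bool ~ Bool
\w._ : f -> Bool
let v : forall. f -> Bool
  unify Bool ~ Bool
  unify Bool ~ Bool
q : h
\q._ : h -> h
  unify Bool ~ Bool
  unify Int ~ Int
  unify h -> h ~ Int -> i
  unify h ~ Int
  unify Int ~ i
_ _ : Int
  unify Int ~ Int
  unify Int ~ Int
\p._ : g -> Int
  unify Bool ~ Bool
  unify Int ~ Int
  unify Bool ~ Int
  FAIL: mismatch Bool ~ Int

Answer: 2.1.0.1 : false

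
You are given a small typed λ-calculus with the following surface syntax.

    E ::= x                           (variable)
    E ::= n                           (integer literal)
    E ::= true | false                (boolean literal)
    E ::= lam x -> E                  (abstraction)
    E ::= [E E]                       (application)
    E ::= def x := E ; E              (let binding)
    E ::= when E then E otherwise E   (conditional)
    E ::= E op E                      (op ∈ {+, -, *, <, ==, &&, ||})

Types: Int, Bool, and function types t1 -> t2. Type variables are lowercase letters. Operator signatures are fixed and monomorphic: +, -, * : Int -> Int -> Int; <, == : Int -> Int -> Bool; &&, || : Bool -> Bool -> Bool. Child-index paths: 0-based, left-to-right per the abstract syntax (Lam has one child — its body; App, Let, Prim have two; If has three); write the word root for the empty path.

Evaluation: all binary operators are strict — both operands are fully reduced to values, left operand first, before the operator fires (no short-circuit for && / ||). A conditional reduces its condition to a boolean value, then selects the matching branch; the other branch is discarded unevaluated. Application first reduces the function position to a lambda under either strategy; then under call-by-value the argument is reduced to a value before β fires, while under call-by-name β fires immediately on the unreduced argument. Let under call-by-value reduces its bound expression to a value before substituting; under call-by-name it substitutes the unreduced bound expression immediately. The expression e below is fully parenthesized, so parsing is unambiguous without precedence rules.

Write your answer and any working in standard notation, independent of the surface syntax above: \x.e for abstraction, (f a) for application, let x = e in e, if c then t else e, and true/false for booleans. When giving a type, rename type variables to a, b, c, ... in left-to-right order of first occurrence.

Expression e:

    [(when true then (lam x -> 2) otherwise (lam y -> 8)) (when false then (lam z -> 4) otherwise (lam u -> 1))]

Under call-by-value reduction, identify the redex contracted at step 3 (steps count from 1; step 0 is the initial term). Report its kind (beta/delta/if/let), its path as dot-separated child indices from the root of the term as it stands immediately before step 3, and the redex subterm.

Trace:
step 0: ((if true then (\x.2) else (\y.8)) (if false then (\z.4) else (\u.1)))
step 1: [if@0] ((\x.2) (if false then (\z.4) else (\u.1)))
step 2: [if@1] ((\x.2) (\u.1))
step 3: [beta@root] 2

Answer: beta at root : ((\x.2) (\u.1))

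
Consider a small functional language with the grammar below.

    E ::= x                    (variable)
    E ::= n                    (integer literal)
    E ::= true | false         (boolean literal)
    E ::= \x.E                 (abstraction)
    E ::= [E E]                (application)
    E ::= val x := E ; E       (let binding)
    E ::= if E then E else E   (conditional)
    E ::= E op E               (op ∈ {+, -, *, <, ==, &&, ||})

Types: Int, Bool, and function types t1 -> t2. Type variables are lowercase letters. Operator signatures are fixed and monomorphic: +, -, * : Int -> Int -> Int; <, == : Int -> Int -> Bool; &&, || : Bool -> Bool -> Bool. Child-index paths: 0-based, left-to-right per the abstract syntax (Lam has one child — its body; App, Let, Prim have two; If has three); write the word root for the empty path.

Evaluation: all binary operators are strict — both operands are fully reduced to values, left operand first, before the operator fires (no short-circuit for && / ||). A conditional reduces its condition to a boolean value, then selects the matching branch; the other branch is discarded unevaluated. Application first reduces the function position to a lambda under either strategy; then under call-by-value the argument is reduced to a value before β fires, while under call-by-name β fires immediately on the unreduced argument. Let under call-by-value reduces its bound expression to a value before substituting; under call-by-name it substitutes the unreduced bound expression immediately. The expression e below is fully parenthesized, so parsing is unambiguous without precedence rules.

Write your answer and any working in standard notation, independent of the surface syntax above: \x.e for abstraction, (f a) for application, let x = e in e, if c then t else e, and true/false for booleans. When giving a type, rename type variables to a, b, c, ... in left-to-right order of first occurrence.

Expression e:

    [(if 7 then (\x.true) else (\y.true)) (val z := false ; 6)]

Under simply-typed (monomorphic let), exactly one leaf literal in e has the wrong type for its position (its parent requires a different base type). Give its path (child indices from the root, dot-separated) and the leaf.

Answer: 0.0 : 7

Derivation:
  unify Int ~ Bool
  FAIL: mismatch Int ~ Bool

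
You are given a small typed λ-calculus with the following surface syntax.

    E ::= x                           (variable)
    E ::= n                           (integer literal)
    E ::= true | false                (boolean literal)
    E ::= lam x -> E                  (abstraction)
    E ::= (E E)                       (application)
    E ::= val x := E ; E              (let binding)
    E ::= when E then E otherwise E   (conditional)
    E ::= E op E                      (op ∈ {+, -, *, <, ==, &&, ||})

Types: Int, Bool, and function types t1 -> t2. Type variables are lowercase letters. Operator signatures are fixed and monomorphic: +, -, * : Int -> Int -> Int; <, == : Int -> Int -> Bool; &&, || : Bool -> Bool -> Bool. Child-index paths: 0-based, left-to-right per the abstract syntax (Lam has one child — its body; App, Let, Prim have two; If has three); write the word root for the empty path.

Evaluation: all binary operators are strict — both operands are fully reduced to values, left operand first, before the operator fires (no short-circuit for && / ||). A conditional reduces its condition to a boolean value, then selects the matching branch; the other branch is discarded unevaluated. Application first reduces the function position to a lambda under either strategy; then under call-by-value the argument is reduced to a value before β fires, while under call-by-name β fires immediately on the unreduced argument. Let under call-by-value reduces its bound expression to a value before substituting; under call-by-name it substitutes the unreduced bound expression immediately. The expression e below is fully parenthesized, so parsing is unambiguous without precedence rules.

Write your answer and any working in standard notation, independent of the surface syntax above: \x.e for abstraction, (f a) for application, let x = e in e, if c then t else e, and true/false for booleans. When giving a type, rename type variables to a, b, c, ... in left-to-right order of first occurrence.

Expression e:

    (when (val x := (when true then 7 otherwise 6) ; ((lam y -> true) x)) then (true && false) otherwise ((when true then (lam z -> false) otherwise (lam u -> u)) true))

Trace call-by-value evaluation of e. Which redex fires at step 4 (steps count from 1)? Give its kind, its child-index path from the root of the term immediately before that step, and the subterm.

Answer: if at root : (if true then (true && false) else ((if true then (\z.false) else (\u.u)) true))

Derivation:
step 0: (if (let x = (if true then 7 else 6) in ((\y.true) x)) then (true && false) else ((if true then (\z.false) else (\u.u)) true))
step 1: [if@0.0] (if (let x = 7 in ((\y.true) x)) then (true && false) else ((if true then (\z.false) else (\u.u)) true))
step 2: [let@0] (if ((\y.true) 7) then (true && false) else ((if true then (\z.false) else (\u.u)) true))
step 3: [beta@0] (if true then (true && false) else ((if true then (\z.false) else (\u.u)) true))
step 4: [if@root] (true && false)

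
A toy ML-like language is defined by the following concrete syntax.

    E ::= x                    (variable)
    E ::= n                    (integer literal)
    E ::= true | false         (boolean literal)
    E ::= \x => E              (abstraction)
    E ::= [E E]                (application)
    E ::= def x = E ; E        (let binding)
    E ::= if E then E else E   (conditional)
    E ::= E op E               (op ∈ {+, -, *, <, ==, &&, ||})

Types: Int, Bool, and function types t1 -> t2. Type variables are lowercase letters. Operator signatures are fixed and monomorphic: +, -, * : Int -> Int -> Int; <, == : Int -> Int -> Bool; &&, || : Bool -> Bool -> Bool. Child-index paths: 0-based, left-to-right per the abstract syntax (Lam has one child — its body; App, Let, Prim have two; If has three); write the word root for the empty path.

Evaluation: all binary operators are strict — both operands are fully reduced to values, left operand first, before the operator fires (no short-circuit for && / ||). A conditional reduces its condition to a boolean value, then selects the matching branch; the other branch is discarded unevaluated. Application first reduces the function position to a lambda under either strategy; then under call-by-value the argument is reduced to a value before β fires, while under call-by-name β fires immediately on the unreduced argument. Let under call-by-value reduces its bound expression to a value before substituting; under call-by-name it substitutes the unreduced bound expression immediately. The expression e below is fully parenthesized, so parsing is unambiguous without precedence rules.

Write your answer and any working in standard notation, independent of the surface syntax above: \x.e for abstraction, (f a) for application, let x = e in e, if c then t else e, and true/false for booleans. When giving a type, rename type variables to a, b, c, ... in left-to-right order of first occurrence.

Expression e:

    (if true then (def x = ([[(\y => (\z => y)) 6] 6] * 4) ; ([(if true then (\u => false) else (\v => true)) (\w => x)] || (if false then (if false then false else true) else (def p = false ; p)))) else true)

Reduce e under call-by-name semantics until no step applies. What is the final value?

Answer: false

Working:
step 0: (if true then (let x = ((((\y.(\z.y)) 6) 6) * 4) in (((if true then (\u.false) else (\v.true)) (\w.x)) || (if false then (if false then false else true) else (let p = false in p)))) else true)
step 1: [if@root] (let x = ((((\y.(\z.y)) 6) 6) * 4) in (((if true then (\u.false) else (\v.true)) (\w.x)) || (if false then (if false then false else true) else (let p = false in p))))
step 2: [let@root] (((if true then (\u.false) else (\v.true)) (\w.((((\y.(\z.y)) 6) 6) * 4))) || (if false then (if false then false else true) else (let p = false in p)))
step 3: [if@0.0] (((\u.false) (\w.((((\y.(\z.y)) 6) 6) * 4))) || (if false then (if false then false else true) else (let p = false in p)))
step 4: [beta@0] (false || (if false then (if false then false else true) else (let p = false in p)))
step 5: [if@1] (false || (let p = false in p))
step 6: [let@1] (false || false)
step 7: [delta@root] false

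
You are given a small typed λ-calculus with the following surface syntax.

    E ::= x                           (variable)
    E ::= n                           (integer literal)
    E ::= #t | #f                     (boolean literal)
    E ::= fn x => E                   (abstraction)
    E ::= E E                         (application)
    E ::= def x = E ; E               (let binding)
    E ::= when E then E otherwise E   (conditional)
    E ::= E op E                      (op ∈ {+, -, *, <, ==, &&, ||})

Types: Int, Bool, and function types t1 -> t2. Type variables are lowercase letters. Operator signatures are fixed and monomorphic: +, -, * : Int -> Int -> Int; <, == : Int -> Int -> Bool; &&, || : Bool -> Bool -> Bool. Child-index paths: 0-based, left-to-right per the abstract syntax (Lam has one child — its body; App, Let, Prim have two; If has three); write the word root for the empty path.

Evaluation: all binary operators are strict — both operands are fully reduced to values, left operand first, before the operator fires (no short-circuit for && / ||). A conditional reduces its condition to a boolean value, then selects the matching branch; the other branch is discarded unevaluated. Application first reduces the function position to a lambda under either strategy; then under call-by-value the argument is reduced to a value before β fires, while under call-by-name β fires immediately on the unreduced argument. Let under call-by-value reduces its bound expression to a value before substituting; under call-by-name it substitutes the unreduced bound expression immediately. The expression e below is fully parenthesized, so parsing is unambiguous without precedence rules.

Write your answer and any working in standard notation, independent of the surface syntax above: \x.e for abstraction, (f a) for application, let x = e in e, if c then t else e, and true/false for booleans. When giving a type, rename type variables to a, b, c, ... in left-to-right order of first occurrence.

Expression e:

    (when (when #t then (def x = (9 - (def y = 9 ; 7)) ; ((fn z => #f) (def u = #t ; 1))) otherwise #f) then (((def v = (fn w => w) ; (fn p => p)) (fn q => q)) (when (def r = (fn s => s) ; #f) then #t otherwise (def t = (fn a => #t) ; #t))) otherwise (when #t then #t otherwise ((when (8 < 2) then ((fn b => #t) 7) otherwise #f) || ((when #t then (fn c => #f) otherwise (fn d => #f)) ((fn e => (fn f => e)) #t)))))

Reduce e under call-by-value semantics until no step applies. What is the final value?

Answer: true

Working:
step 0: (if (if true then (let x = (9 - (let y = 9 in 7)) in ((\z.false) (let u = true in 1))) else false) then (((let v = (\w.w) in (\p.p)) (\q.q)) (if (let r = (\s.s) in false) then true else (let t = (\a.true) in true))) else (if true then true else ((if (8 < 2) then ((\b.true) 7) else false) || ((if true then (\c.false) else (\d.false)) ((\e.(\f.e)) true)))))
step 1: [if@0] (if (let x = (9 - (let y = 9 in 7)) in ((\z.false) (let u = true in 1))) then (((let v = (\w.w) in (\p.p)) (\q.q)) (if (let r = (\s.s) in false) then true else (let t = (\a.true) in true))) else (if true then true else ((if (8 < 2) then ((\b.true) 7) else false) || ((if true then (\c.false) else (\d.false)) ((\e.(\f.e)) true)))))
step 2: [let@0.0.1] (if (let x = (9 - 7) in ((\z.false) (let u = true in 1))) then (((let v = (\w.w) in (\p.p)) (\q.q)) (if (let r = (\s.s) in false) then true else (let t = (\a.true) in true))) else (if true then true else ((if (8 < 2) then ((\b.true) 7) else false) || ((if true then (\c.false) else (\d.false)) ((\e.(\f.e)) true)))))
step 3: [delta@0.0] (if (let x = 2 in ((\z.false) (let u = true in 1))) then (((let v = (\w.w) in (\p.p)) (\q.q)) (if (let r = (\s.s) in false) then true else (let t = (\a.true) in true))) else (if true then true else ((if (8 < 2) then ((\b.true) 7) else false) || ((if true then (\c.false) else (\d.false)) ((\e.(\f.e)) true)))))
step 4: [let@0] (if ((\z.false) (let u = true in 1)) then (((let v = (\w.w) in (\p.p)) (\q.q)) (if (let r = (\s.s) in false) then true else (let t = (\a.true) in true))) else (if true then true else ((if (8 < 2) then ((\b.true) 7) else false) || ((if true then (\c.false) else (\d.false)) ((\e.(\f.e)) true)))))
step 5: [let@0.1] (if ((\z.false) 1) then (((let v = (\w.w) in (\p.p)) (\q.q)) (if (let r = (\s.s) in false) then true else (let t = (\a.true) in true))) else (if true then true else ((if (8 < 2) then ((\b.true) 7) else false) || ((if true then (\c.false) else (\d.false)) ((\e.(\f.e)) true)))))
step 6: [beta@0] (if false then (((let v = (\w.w) in (\p.p)) (\q.q)) (if (let r = (\s.s) in false) then true else (let t = (\a.true) in true))) else (if true then true else ((if (8 < 2) then ((\b.true) 7) else false) || ((if true then (\c.false) else (\d.false)) ((\e.(\f.e)) true)))))
step 7: [if@root] (if true then true else ((if (8 < 2) then ((\b.true) 7) else false) || ((if true then (\c.false) else (\d.false)) ((\e.(\f.e)) true))))
step 8: [if@root] true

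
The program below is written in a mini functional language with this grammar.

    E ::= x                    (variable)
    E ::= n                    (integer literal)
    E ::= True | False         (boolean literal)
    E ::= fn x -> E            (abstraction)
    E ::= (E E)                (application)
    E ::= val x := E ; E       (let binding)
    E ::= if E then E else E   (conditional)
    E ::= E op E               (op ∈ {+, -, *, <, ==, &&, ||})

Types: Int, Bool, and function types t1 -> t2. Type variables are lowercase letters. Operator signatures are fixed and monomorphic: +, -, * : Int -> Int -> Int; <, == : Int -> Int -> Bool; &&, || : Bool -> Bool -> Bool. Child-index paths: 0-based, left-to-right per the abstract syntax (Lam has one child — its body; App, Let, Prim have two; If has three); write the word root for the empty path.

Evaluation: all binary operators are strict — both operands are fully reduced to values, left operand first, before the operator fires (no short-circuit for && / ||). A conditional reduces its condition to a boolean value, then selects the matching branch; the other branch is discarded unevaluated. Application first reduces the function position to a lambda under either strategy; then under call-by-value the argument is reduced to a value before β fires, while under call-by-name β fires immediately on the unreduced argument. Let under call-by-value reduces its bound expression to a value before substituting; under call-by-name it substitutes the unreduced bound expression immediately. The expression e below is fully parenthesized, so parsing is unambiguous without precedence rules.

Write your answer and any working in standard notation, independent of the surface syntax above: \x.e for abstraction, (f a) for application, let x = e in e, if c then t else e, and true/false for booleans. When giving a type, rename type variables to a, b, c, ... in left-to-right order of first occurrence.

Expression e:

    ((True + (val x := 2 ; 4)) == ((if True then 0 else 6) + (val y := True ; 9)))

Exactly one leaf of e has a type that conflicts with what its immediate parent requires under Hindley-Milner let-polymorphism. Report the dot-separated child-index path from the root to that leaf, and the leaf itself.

Working:
  unify Bool ~ Int
  FAIL: mismatch Bool ~ Int

Answer: 0.0 : true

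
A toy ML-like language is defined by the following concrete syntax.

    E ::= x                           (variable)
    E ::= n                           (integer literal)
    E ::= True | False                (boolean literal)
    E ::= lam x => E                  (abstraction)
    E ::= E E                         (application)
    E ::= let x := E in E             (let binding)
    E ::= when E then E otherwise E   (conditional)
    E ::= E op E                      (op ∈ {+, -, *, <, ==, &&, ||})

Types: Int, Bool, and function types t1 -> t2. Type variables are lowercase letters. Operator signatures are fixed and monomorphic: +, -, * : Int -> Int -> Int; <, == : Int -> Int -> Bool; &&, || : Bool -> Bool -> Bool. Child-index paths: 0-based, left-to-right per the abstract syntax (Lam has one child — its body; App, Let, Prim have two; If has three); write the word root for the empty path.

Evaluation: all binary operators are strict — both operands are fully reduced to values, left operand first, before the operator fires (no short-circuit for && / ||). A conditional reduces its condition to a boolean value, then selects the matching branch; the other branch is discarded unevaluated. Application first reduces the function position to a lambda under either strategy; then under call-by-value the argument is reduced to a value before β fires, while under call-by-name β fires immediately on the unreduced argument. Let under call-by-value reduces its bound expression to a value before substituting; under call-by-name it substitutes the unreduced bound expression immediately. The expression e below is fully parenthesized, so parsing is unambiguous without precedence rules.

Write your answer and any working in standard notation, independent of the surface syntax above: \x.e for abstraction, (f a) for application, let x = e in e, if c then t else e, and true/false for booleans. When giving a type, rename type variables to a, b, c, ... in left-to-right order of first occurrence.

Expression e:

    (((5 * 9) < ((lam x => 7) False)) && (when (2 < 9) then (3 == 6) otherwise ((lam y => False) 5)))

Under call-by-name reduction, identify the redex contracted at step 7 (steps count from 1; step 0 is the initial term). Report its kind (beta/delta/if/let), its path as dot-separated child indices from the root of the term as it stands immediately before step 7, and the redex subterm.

Answer: delta at root : (false && false)

Trace:
step 0: (((5 * 9) < ((\x.7) false)) && (if (2 < 9) then (3 == 6) else ((\y.false) 5)))
step 1: [delta@0.0] ((45 < ((\x.7) false)) && (if (2 < 9) then (3 == 6) else ((\y.false) 5)))
step 2: [beta@0.1] ((45 < 7) && (if (2 < 9) then (3 == 6) else ((\y.false) 5)))
step 3: [delta@0] (false && (if (2 < 9) then (3 == 6) else ((\y.false) 5)))
step 4: [delta@1.0] (false && (if true then (3 == 6) else ((\y.false) 5)))
step 5: [if@1] (false && (3 == 6))
step 6: [delta@1] (false && false)
step 7: [delta@root] false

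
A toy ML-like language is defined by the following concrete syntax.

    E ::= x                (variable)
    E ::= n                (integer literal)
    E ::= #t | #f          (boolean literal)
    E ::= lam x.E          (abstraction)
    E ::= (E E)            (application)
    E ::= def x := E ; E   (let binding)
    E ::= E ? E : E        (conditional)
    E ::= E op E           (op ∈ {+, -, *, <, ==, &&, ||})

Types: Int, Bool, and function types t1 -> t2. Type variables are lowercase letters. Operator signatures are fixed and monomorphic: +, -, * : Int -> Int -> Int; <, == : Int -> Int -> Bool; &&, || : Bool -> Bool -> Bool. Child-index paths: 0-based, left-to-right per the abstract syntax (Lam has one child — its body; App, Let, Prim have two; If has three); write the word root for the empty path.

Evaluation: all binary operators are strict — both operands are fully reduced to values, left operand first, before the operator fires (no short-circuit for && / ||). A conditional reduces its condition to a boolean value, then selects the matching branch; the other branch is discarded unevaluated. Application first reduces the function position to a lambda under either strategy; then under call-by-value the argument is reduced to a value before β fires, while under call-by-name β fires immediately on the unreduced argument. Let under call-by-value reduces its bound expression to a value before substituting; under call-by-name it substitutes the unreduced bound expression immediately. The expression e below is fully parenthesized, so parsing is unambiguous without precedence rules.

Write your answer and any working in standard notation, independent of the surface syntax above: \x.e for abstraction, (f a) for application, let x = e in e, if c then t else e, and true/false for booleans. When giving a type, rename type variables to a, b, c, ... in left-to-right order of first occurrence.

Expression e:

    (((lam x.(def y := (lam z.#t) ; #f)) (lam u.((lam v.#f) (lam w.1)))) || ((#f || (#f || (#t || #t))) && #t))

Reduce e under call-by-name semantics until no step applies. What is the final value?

Answer: true

Working:
step 0: (((\x.(let y = (\z.true) in false)) (\u.((\v.false) (\w.1)))) || ((false || (false || (true || true))) && true))
step 1: [beta@0] ((let y = (\z.true) in false) || ((false || (false || (true || true))) && true))
step 2: [let@0] (false || ((false || (false || (true || true))) && true))
step 3: [delta@1.0.1.1] (false || ((false || (false || true)) && true))
step 4: [delta@1.0.1] (false || ((false || true) && true))
step 5: [delta@1.0] (false || (true && true))
step 6: [delta@1] (false || true)
step 7: [delta@root] true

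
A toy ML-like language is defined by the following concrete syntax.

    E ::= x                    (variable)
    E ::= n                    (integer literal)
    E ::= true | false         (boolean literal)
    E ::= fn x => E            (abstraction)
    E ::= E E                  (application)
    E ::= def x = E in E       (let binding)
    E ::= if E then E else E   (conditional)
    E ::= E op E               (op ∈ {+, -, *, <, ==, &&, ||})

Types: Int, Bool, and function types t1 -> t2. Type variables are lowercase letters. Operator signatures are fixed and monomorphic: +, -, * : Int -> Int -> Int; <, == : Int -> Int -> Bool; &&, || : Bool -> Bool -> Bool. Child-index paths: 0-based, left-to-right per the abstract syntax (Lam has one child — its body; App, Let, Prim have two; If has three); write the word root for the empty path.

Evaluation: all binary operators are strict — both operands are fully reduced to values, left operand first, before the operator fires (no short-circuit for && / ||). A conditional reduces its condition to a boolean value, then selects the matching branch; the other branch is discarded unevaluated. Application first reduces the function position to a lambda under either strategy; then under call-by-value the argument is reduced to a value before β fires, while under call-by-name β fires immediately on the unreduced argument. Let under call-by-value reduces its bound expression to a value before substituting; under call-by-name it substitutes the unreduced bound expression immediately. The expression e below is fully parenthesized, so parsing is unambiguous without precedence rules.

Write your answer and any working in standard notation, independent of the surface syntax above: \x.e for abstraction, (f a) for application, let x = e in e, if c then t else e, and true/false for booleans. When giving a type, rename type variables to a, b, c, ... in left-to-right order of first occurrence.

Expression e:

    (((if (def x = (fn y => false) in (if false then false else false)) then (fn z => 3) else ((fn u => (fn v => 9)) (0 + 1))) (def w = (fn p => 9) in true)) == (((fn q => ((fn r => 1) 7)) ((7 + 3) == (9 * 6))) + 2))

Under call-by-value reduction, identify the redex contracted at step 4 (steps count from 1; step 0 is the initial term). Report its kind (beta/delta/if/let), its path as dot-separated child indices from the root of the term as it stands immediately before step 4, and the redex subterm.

Derivation:
step 0: (((if (let x = (\y.false) in (if false then false else false)) then (\z.3) else ((\u.(\v.9)) (0 + 1))) (let w = (\p.9) in true)) == (((\q.((\r.1) 7)) ((7 + 3) == (9 * 6))) + 2))
step 1: [let@0.0.0] (((if (if false then false else false) then (\z.3) else ((\u.(\v.9)) (0 + 1))) (let w = (\p.9) in true)) == (((\q.((\r.1) 7)) ((7 + 3) == (9 * 6))) + 2))
step 2: [if@0.0.0] (((if false then (\z.3) else ((\u.(\v.9)) (0 + 1))) (let w = (\p.9) in true)) == (((\q.((\r.1) 7)) ((7 + 3) == (9 * 6))) + 2))
step 3: [if@0.0] ((((\u.(\v.9)) (0 + 1)) (let w = (\p.9) in true)) == (((\q.((\r.1) 7)) ((7 + 3) == (9 * 6))) + 2))
step 4: [delta@0.0.1] ((((\u.(\v.9)) 1) (let w = (\p.9) in true)) == (((\q.((\r.1) 7)) ((7 + 3) == (9 * 6))) + 2))

Answer: delta at 0.0.1 : (0 + 1)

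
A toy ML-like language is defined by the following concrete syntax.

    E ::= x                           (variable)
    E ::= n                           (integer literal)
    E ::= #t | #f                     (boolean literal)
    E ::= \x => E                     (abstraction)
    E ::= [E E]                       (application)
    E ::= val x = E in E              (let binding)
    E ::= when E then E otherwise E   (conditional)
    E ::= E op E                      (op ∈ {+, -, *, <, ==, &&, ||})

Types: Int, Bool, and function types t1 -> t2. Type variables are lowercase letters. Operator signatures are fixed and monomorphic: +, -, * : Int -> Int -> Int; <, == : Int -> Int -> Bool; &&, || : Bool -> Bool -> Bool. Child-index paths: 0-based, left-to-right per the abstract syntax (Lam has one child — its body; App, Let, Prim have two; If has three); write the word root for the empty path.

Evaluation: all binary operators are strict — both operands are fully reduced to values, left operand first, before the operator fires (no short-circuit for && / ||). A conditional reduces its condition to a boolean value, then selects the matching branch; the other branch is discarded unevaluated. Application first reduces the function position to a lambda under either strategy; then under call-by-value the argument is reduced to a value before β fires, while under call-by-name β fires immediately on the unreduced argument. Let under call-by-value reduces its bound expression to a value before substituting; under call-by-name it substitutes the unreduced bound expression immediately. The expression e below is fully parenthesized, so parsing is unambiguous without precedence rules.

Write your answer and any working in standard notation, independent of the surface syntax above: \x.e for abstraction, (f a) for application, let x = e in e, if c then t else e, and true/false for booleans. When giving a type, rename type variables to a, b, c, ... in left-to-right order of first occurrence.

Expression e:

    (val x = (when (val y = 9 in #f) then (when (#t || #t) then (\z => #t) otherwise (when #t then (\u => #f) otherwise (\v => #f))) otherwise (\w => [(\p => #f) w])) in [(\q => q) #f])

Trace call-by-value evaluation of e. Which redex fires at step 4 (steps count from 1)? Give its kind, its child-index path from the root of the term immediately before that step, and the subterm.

Answer: beta at root : ((\q.q) false)

Derivation:
step 0: (let x = (if (let y = 9 in false) then (if (true || true) then (\z.true) else (if true then (\u.false) else (\v.false))) else (\w.((\p.false) w))) in ((\q.q) false))
step 1: [let@0.0] (let x = (if false then (if (true || true) then (\z.true) else (if true then (\u.false) else (\v.false))) else (\w.((\p.false) w))) in ((\q.q) false))
step 2: [if@0] (let x = (\w.((\p.false) w)) in ((\q.q) false))
step 3: [let@root] ((\q.q) false)
step 4: [beta@root] false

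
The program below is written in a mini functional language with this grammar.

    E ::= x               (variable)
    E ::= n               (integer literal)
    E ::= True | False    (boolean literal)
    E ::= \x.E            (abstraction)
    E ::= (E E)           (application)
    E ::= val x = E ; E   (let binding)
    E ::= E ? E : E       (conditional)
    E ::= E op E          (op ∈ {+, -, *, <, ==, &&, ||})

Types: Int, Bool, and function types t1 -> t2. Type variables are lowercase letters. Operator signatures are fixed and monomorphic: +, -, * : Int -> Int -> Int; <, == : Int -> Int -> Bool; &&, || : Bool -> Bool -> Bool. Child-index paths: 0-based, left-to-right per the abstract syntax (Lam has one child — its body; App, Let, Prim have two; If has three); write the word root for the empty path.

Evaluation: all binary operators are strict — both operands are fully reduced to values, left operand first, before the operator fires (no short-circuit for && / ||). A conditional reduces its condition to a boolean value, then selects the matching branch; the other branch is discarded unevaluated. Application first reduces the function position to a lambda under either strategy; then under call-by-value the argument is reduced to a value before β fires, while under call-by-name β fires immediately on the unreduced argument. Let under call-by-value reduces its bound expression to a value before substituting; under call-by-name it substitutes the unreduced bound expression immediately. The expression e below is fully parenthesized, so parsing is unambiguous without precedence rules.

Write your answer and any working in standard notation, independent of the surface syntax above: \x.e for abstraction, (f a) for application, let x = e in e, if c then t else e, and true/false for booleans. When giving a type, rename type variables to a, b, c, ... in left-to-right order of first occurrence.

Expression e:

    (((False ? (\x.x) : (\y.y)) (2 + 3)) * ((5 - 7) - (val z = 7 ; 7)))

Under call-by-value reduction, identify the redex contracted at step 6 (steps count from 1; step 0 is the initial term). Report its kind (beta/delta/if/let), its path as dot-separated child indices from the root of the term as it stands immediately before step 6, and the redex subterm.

Working:
step 0: (((if false then (\x.x) else (\y.y)) (2 + 3)) * ((5 - 7) - (let z = 7 in 7)))
step 1: [if@0.0] (((\y.y) (2 + 3)) * ((5 - 7) - (let z = 7 in 7)))
step 2: [delta@0.1] (((\y.y) 5) * ((5 - 7) - (let z = 7 in 7)))
step 3: [beta@0] (5 * ((5 - 7) - (let z = 7 in 7)))
step 4: [delta@1.0] (5 * (-2 - (let z = 7 in 7)))
step 5: [let@1.1] (5 * (-2 - 7))
step 6: [delta@1] (5 * -9)

Answer: delta at 1 : (-2 - 7)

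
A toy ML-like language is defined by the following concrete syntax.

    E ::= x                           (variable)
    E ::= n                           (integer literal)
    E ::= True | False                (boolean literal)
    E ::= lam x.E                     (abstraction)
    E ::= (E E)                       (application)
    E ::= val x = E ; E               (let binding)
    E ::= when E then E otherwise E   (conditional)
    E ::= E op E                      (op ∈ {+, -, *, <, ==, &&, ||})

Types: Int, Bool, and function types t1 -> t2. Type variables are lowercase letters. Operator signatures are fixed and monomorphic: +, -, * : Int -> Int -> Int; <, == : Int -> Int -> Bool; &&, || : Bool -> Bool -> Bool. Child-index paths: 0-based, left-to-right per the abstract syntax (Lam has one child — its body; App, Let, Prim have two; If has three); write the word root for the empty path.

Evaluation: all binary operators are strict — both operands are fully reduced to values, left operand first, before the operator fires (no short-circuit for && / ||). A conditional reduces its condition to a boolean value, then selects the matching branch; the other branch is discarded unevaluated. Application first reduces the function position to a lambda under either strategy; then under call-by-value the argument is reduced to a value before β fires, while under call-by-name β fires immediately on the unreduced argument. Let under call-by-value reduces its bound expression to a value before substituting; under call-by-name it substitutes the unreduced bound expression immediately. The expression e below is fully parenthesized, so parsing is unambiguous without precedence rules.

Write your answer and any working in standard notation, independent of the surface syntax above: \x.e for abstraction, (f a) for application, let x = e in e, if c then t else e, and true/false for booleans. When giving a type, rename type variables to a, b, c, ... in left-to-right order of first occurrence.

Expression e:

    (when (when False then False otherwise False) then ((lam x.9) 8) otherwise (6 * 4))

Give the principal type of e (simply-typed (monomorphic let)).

Derivation:
  unify Bool ~ Bool
  unify Bool ~ Bool
  unify Bool ~ Bool
\x._ : a -> Int
  unify a -> Int ~ Int -> b
  unify a ~ Int
  unify Int ~ b
_ _ : Int
  unify Int ~ Int
  unify Int ~ Int
  unify Int ~ Int

Answer: Int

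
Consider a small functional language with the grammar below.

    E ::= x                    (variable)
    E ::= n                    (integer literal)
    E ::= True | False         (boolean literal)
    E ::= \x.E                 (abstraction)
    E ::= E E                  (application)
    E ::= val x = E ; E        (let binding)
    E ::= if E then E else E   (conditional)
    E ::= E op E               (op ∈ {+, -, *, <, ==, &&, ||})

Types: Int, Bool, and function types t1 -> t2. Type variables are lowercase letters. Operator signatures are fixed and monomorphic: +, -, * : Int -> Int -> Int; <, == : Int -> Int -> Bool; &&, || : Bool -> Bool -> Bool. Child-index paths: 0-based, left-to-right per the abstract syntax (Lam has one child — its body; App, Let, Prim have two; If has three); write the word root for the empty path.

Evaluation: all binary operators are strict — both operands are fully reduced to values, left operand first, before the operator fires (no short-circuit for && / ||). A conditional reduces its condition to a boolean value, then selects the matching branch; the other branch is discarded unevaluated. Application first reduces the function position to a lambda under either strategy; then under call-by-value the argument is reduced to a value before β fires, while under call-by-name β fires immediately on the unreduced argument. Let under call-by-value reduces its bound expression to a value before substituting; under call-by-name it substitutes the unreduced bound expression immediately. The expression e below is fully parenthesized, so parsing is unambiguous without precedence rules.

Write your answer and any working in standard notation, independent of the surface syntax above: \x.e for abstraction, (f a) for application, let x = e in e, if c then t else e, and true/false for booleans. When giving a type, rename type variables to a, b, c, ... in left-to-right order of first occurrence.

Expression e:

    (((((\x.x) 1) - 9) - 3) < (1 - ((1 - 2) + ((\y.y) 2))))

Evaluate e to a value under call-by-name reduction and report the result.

Answer: true

Derivation:
step 0: (((((\x.x) 1) - 9) - 3) < (1 - ((1 - 2) + ((\y.y) 2))))
step 1: [beta@0.0.0] (((1 - 9) - 3) < (1 - ((1 - 2) + ((\y.y) 2))))
step 2: [delta@0.0] ((-8 - 3) < (1 - ((1 - 2) + ((\y.y) 2))))
step 3: [delta@0] (-11 < (1 - ((1 - 2) + ((\y.y) 2))))
step 4: [delta@1.1.0] (-11 < (1 - (-1 + ((\y.y) 2))))
step 5: [beta@1.1.1] (-11 < (1 - (-1 + 2)))
step 6: [delta@1.1] (-11 < (1 - 1))
step 7: [delta@1] (-11 < 0)
step 8: [delta@root] true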